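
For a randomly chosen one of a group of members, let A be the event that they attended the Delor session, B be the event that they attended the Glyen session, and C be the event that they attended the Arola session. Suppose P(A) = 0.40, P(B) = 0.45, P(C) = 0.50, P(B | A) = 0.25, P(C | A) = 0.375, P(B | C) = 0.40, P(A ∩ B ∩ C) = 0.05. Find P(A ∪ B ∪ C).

0.95

P(A ∩ B) = P(A)·P(B|A) = 0.40 × 0.25 = 0.10
P(A ∩ C) = P(A)·P(C|A) = 0.40 × 0.375 = 0.15
P(B ∩ C) = P(C)·P(B|C) = 0.50 × 0.40 = 0.20
P(A ∪ B ∪ C) = 0.40 + 0.45 + 0.50 − 0.10 − 0.15 − 0.20 + 0.05 = 0.95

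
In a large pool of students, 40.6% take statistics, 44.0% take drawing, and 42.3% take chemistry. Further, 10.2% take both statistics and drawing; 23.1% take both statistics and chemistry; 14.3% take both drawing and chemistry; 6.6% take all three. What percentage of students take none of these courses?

14.1%

Apply inclusion-exclusion:
P(union) = 40.6 + 44.0 + 42.3 − 10.2 − 23.1 − 14.3 + 6.6 = 85.9%
P(none) = 100% − 85.9% = 14.1%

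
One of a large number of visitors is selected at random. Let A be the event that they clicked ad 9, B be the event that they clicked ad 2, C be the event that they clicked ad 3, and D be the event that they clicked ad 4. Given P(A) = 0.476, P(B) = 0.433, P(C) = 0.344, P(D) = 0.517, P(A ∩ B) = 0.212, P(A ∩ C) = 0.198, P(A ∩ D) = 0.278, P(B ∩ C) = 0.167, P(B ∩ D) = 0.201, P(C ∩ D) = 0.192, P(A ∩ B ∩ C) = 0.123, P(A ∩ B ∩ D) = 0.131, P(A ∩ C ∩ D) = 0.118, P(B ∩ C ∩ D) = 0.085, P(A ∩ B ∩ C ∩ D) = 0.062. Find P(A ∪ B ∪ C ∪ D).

P(A ∪ B ∪ C ∪ D) = 0.476 + 0.433 + 0.344 + 0.517 − 0.212 − 0.198 − 0.278 − 0.167 − 0.201 − 0.192 + 0.123 + 0.131 + 0.118 + 0.085 − 0.062 = 0.917

0.917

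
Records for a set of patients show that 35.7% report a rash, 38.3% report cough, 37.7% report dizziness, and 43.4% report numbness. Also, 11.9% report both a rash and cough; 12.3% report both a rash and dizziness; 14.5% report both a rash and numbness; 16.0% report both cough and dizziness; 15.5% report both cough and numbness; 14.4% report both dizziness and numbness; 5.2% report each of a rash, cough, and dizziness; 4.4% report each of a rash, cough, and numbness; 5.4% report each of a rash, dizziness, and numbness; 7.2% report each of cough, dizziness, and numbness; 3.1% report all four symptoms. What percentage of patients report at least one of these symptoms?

89.6%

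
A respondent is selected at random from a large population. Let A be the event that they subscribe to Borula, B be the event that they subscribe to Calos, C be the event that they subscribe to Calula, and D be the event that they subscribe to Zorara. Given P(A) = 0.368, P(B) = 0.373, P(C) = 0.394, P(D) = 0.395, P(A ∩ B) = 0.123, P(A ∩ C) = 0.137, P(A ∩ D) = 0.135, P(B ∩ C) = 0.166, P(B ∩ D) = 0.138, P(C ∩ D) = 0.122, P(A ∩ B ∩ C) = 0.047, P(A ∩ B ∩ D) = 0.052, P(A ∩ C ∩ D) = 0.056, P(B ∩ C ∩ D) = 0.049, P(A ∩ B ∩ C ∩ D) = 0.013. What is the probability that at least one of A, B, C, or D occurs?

0.900

P(A ∪ B ∪ C ∪ D) = 0.368 + 0.373 + 0.394 + 0.395 − 0.123 − 0.137 − 0.135 − 0.166 − 0.138 − 0.122 + 0.047 + 0.052 + 0.056 + 0.049 − 0.013 = 0.900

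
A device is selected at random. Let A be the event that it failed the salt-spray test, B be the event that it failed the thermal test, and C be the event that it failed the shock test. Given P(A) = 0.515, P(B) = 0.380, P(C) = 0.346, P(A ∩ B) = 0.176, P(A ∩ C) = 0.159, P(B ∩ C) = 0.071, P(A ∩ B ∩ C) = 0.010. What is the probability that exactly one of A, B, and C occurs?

0.459

P(exactly one) = 0.515 + 0.380 + 0.346 − 2·0.176 − 2·0.159 − 2·0.071 + 3·0.010 = 0.459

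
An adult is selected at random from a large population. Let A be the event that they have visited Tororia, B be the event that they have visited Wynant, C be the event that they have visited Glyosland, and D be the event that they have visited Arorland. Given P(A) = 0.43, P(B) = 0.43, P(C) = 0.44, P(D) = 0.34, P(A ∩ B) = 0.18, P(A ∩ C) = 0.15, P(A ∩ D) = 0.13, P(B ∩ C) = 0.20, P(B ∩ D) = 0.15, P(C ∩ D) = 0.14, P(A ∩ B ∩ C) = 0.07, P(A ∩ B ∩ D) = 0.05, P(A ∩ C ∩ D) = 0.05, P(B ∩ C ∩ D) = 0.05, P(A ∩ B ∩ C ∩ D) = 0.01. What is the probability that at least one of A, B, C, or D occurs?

0.90

By inclusion-exclusion,
P(A ∪ B ∪ C ∪ D) = 0.43 + 0.43 + 0.44 + 0.34 − 0.18 − 0.15 − 0.13 − 0.20 − 0.15 − 0.14 + 0.07 + 0.05 + 0.05 + 0.05 − 0.01 = 0.90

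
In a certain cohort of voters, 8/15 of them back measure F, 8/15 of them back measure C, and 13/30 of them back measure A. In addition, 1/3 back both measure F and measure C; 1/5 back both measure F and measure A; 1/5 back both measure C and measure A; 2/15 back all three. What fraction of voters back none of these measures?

P(at least one) = 8/15 + 8/15 + 13/30 − 1/3 − 1/5 − 1/5 + 2/15 = 9/10
P(none) = 1 − 9/10 = 1/10

1/10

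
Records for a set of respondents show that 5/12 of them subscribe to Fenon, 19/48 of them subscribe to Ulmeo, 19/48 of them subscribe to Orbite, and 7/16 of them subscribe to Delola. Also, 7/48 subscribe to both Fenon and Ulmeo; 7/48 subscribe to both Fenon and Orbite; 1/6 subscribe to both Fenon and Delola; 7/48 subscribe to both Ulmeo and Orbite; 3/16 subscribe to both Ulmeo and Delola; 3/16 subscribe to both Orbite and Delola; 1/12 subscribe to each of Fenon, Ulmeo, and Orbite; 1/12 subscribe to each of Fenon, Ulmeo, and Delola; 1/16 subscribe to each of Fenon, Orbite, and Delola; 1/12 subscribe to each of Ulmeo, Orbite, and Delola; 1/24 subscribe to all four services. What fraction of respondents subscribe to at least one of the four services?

Apply inclusion-exclusion:
P(≥1) = 5/12 + 19/48 + 19/48 + 7/16 − 7/48 − 7/48 − 1/6 − 7/48 − 3/16 − 3/16 + 1/12 + 1/12 + 1/16 + 1/12 − 1/24 = 15/16

15/16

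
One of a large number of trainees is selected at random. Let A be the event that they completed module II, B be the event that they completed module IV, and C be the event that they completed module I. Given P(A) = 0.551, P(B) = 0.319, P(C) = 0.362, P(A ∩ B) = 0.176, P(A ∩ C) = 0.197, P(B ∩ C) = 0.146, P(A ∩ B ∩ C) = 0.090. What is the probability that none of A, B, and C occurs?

0.197

Inclusion–exclusion gives
P(A ∪ B ∪ C) = 0.551 + 0.319 + 0.362 − 0.176 − 0.197 − 0.146 + 0.090 = 0.803
P(none) = 1 − 0.803 = 0.197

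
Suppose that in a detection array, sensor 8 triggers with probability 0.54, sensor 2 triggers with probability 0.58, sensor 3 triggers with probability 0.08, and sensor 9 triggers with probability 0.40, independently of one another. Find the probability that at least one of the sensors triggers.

0.8933536

P(none) = (1 − 0.54) × (1 − 0.58) × (1 − 0.08) × (1 − 0.40) = 0.46 × 0.42 × 0.92 × 0.60 = 0.1066464
P(at least one) = 1 − 0.1066464 = 0.8933536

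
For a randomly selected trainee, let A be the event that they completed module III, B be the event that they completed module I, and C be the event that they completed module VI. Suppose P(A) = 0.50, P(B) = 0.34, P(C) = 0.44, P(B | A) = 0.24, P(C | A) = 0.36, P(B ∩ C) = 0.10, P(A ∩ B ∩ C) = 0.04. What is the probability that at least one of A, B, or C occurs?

0.92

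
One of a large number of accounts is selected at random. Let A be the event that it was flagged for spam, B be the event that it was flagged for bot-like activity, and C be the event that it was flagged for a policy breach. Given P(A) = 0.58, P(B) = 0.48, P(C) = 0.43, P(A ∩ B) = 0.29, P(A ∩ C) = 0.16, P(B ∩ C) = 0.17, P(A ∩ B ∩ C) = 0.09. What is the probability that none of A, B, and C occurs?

Inclusion–exclusion gives
P(A ∪ B ∪ C) = 0.58 + 0.48 + 0.43 − 0.29 − 0.16 − 0.17 + 0.09 = 0.96
P(none) = 1 − 0.96 = 0.04

0.04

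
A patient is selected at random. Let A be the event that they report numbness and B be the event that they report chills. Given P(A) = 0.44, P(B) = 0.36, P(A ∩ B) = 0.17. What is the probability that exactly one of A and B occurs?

Using the inclusion–exclusion count for exactly one event:
P(exactly one) = 0.44 + 0.36 − 2·0.17 = 0.46

0.46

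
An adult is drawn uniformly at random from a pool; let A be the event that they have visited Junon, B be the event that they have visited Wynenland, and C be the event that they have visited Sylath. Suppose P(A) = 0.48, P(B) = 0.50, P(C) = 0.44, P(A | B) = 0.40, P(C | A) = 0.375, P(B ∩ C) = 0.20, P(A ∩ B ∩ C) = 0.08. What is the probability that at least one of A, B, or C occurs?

P(A ∩ B) = P(B)·P(A|B) = 0.50 × 0.40 = 0.20
P(A ∩ C) = P(A)·P(C|A) = 0.48 × 0.375 = 0.18
P(A ∪ B ∪ C) = 0.48 + 0.50 + 0.44 − 0.20 − 0.18 − 0.20 + 0.08 = 0.92

0.92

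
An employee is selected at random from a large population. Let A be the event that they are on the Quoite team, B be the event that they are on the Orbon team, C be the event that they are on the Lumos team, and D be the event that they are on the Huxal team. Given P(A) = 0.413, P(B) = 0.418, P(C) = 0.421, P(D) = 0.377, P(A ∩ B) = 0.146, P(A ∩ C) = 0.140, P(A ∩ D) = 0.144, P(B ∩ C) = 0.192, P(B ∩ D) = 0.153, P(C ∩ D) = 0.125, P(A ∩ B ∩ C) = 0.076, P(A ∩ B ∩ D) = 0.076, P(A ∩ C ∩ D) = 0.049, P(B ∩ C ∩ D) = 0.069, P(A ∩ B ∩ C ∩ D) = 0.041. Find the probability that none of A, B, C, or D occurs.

Using inclusion–exclusion:
P(A ∪ B ∪ C ∪ D) = 0.413 + 0.418 + 0.421 + 0.377 − 0.146 − 0.140 − 0.144 − 0.192 − 0.153 − 0.125 + 0.076 + 0.076 + 0.049 + 0.069 − 0.041 = 0.958
P(none) = 1 − 0.958 = 0.042

0.042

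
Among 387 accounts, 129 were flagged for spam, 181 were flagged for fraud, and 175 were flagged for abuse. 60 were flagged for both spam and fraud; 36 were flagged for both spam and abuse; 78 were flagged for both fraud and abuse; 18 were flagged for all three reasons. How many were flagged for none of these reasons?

58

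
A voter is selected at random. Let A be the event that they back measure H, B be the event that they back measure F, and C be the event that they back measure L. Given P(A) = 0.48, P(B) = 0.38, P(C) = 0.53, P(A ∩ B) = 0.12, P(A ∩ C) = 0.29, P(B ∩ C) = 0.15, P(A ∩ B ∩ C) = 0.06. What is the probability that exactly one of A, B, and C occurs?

P(exactly one) = 0.48 + 0.38 + 0.53 − 2·0.12 − 2·0.29 − 2·0.15 + 3·0.06 = 0.45

0.45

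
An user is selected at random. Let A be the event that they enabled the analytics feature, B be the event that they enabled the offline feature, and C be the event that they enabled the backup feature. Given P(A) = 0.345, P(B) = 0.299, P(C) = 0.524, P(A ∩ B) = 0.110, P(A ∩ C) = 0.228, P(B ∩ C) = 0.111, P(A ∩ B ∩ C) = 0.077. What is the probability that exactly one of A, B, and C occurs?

Using the inclusion–exclusion count for exactly one event:
P(exactly one) = 0.345 + 0.299 + 0.524 − 2·0.110 − 2·0.228 − 2·0.111 + 3·0.077 = 0.501

0.501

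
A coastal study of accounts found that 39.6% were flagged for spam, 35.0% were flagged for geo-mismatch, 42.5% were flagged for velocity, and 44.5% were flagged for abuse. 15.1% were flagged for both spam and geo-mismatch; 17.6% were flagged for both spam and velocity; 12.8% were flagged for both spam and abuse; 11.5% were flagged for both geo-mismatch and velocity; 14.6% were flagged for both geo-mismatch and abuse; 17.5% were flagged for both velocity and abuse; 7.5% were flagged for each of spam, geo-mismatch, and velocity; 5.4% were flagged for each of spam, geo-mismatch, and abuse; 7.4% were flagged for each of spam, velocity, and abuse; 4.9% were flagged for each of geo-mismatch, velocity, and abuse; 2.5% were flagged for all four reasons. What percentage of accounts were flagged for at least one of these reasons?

Using inclusion–exclusion:
P(at least one) = 39.6 + 35.0 + 42.5 + 44.5 − 15.1 − 17.6 − 12.8 − 11.5 − 14.6 − 17.5 + 7.5 + 5.4 + 7.4 + 4.9 − 2.5 = 95.2%

95.2%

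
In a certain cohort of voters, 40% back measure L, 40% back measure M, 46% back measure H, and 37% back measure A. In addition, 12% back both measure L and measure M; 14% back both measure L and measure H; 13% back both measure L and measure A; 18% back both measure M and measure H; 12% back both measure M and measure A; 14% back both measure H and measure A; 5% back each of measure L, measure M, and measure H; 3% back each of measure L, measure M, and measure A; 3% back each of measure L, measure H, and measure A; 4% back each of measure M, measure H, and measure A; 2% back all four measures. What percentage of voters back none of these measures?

7%

P(at least one) = 40 + 40 + 46 + 37 − 12 − 14 − 13 − 18 − 12 − 14 + 5 + 3 + 3 + 4 − 2 = 93%
P(none) = 100% − 93% = 7%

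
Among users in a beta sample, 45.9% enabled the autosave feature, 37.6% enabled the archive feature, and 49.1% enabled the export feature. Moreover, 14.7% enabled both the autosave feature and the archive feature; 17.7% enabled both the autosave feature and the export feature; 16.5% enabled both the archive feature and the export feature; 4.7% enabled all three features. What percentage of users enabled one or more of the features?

Using inclusion–exclusion:
P(union) = 45.9 + 37.6 + 49.1 − 14.7 − 17.7 − 16.5 + 4.7 = 88.4%

88.4%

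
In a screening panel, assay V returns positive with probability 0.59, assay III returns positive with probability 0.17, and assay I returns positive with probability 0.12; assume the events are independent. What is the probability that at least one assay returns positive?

0.700536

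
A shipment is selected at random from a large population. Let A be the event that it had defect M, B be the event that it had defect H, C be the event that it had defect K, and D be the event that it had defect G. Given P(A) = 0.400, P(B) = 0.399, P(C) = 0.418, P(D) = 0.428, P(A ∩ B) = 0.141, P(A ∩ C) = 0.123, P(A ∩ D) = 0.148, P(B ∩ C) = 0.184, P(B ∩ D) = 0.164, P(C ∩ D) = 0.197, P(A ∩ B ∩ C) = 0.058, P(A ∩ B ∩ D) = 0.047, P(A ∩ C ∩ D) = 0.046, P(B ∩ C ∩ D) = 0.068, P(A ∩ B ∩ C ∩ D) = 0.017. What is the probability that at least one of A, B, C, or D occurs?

By inclusion-exclusion,
P(A ∪ B ∪ C ∪ D) = 0.400 + 0.399 + 0.418 + 0.428 − 0.141 − 0.123 − 0.148 − 0.184 − 0.164 − 0.197 + 0.058 + 0.047 + 0.046 + 0.068 − 0.017 = 0.890

0.890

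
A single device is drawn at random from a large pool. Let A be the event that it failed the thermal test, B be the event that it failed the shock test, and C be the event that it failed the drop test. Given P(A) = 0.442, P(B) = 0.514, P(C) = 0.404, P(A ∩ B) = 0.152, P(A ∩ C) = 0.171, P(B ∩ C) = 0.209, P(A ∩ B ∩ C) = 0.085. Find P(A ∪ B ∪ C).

0.913

By inclusion-exclusion,
P(A ∪ B ∪ C) = 0.442 + 0.514 + 0.404 − 0.152 − 0.171 − 0.209 + 0.085 = 0.913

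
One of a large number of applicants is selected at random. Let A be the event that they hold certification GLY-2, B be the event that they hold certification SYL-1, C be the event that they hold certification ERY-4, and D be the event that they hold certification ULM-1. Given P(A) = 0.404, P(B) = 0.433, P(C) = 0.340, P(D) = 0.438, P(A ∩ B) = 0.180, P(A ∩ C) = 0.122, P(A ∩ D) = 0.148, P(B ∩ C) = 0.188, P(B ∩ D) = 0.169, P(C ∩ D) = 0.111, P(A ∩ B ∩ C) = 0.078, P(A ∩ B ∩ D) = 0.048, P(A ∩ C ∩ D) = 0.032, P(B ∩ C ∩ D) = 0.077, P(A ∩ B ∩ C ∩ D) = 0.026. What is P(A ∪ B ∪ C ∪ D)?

0.906

By inclusion-exclusion,
P(A ∪ B ∪ C ∪ D) = 0.404 + 0.433 + 0.340 + 0.438 − 0.180 − 0.122 − 0.148 − 0.188 − 0.169 − 0.111 + 0.078 + 0.048 + 0.032 + 0.077 − 0.026 = 0.906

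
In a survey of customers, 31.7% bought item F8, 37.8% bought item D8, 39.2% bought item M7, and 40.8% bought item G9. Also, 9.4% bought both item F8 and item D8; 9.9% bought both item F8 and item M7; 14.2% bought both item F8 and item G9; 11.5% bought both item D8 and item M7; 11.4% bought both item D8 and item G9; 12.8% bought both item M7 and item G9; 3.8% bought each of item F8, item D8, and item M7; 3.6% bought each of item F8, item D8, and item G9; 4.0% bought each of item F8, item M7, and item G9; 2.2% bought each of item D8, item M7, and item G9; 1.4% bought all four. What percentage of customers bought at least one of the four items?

92.5%

Inclusion–exclusion gives
P(union) = 31.7 + 37.8 + 39.2 + 40.8 − 9.4 − 9.9 − 14.2 − 11.5 − 11.4 − 12.8 + 3.8 + 3.6 + 4.0 + 2.2 − 1.4 = 92.5%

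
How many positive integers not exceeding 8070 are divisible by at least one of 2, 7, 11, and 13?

Inclusion–exclusion gives
floor(8070/2) + floor(8070/7) + floor(8070/11) + floor(8070/13) − floor(8070/14) − floor(8070/22) − floor(8070/26) − floor(8070/77) − floor(8070/91) − floor(8070/143) + floor(8070/154) + floor(8070/182) + floor(8070/286) + floor(8070/1001) − floor(8070/2002) = 4035 + 1152 + 733 + 620 − 576 − 366 − 310 − 104 − 88 − 56 + 52 + 44 + 28 + 8 − 4 = 5168

5168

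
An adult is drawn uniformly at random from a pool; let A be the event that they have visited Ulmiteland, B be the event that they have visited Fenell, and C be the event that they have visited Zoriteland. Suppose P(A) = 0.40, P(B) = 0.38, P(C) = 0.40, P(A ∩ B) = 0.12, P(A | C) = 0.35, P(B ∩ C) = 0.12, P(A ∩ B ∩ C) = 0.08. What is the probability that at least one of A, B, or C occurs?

P(A ∩ C) = P(C)·P(A|C) = 0.40 × 0.35 = 0.14
P(A ∪ B ∪ C) = 0.40 + 0.38 + 0.40 − 0.12 − 0.14 − 0.12 + 0.08 = 0.88

0.88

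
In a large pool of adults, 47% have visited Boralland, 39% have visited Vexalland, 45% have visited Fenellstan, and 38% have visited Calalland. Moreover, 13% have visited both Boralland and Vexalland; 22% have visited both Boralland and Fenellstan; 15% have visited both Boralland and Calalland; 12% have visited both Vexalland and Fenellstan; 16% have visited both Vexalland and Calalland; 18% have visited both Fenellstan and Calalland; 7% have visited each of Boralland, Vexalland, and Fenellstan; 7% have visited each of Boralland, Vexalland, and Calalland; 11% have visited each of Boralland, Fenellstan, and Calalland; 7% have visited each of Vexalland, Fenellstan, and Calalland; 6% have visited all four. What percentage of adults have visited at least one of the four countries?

Using inclusion–exclusion:
P(≥1) = 47 + 39 + 45 + 38 − 13 − 22 − 15 − 12 − 16 − 18 + 7 + 7 + 11 + 7 − 6 = 99%

99%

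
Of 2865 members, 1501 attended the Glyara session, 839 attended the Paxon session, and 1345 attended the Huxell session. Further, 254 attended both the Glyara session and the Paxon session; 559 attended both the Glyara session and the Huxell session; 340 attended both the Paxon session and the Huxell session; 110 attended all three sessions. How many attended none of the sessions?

N(≥1) = 1501 + 839 + 1345 − 254 − 559 − 340 + 110 = 2642
None: 2865 − 2642 = 223

223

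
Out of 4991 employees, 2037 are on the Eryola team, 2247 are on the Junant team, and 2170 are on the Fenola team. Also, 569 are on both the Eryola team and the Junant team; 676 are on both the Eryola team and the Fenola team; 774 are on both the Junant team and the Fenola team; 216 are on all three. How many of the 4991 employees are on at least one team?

4651

By inclusion–exclusion:
N(≥1) = 2037 + 2247 + 2170 − 569 − 676 − 774 + 216 = 4651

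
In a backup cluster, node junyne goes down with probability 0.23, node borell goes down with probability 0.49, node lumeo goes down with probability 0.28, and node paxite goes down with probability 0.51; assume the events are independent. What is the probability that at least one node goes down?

P(none) = (1 − 0.23) × (1 − 0.49) × (1 − 0.28) × (1 − 0.51) = 0.77 × 0.51 × 0.72 × 0.49 = 0.13854456
P(at least one) = 1 − 0.13854456 = 0.86145544

0.86145544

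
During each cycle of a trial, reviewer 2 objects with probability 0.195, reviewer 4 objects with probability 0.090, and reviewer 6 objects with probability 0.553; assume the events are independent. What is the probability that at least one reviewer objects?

0.67255015

P(none) = (1 − 0.195) × (1 − 0.090) × (1 − 0.553) = 0.805 × 0.910 × 0.447 = 0.32744985
P(at least one) = 1 − 0.32744985 = 0.67255015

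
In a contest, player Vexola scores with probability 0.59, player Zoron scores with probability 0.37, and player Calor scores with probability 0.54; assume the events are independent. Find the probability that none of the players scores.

0.118818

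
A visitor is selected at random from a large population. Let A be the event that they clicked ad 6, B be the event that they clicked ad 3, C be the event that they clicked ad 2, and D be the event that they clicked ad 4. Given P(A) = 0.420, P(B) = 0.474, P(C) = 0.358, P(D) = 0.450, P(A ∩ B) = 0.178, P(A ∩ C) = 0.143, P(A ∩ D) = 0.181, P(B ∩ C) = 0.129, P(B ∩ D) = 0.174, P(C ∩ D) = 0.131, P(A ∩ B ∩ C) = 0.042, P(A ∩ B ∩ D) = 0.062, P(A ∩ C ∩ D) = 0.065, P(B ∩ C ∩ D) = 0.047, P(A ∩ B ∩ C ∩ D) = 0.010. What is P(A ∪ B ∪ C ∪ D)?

P(A ∪ B ∪ C ∪ D) = 0.420 + 0.474 + 0.358 + 0.450 − 0.178 − 0.143 − 0.181 − 0.129 − 0.174 − 0.131 + 0.042 + 0.062 + 0.065 + 0.047 − 0.010 = 0.972

0.972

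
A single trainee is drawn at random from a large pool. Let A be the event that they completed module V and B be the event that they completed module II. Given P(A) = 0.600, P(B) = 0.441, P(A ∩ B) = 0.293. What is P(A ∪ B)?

Apply inclusion-exclusion:
P(A ∪ B) = 0.600 + 0.441 − 0.293 = 0.748

0.748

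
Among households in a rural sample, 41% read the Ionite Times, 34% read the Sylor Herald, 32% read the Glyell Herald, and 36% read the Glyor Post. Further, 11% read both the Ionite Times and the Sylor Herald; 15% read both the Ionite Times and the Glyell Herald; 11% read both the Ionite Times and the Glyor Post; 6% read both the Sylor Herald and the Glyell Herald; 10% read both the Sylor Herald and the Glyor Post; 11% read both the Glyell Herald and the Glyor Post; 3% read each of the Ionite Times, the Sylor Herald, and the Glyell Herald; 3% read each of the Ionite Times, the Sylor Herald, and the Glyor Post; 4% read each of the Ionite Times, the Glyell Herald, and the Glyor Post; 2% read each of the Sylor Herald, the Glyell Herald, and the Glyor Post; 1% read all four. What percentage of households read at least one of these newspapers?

90%

Apply inclusion-exclusion:
P(≥1) = 41 + 34 + 32 + 36 − 11 − 15 − 11 − 6 − 10 − 11 + 3 + 3 + 4 + 2 − 1 = 90%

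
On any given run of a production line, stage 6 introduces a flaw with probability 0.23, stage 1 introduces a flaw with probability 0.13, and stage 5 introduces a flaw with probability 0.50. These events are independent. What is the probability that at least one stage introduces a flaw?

Since the events are independent, P(none) is the product of the individual non-occurrence probabilities.
P(none) = (1 − 0.23) × (1 − 0.13) × (1 − 0.50) = 0.77 × 0.87 × 0.50 = 0.33495
P(at least one) = 1 − 0.33495 = 0.66505

0.66505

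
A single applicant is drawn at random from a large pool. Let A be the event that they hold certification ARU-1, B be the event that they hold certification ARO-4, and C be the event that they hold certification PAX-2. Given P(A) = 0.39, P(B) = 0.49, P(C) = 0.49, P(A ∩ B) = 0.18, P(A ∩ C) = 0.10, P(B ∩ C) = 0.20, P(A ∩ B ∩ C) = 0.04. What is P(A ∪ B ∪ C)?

0.93

Apply inclusion-exclusion:
P(A ∪ B ∪ C) = 0.39 + 0.49 + 0.49 − 0.18 − 0.10 − 0.20 + 0.04 = 0.93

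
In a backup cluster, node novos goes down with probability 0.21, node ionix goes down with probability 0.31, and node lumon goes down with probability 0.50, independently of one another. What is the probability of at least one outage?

P(none) = (1 − 0.21) × (1 − 0.31) × (1 − 0.50) = 0.79 × 0.69 × 0.50 = 0.27255
P(at least one) = 1 − 0.27255 = 0.72745

0.72745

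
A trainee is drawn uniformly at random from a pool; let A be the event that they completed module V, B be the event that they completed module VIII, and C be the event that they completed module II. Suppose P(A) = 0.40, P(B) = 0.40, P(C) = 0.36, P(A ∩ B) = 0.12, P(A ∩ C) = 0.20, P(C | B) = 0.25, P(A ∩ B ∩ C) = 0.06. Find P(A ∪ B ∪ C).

0.80

P(B ∩ C) = P(B)·P(C|B) = 0.40 × 0.25 = 0.10
Apply inclusion-exclusion:
P(A ∪ B ∪ C) = 0.40 + 0.40 + 0.36 − 0.12 − 0.20 − 0.10 + 0.06 = 0.80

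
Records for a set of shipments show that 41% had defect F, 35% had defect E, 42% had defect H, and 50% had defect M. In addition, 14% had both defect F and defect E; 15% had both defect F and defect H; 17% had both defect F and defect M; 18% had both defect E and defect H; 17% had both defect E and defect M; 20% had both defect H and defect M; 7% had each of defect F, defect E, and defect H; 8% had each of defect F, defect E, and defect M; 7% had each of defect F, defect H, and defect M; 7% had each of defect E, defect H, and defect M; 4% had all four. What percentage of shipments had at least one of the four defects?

P(≥1) = 41 + 35 + 42 + 50 − 14 − 15 − 17 − 18 − 17 − 20 + 7 + 8 + 7 + 7 − 4 = 92%

92%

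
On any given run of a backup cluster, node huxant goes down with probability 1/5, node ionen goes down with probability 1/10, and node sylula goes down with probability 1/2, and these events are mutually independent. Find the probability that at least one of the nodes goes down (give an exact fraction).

16/25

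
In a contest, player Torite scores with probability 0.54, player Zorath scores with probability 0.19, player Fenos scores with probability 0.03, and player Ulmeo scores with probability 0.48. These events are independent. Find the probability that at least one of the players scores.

0.81206056

P(none) = (1 − 0.54) × (1 − 0.19) × (1 − 0.03) × (1 − 0.48) = 0.46 × 0.81 × 0.97 × 0.52 = 0.18793944
P(at least one) = 1 − 0.18793944 = 0.81206056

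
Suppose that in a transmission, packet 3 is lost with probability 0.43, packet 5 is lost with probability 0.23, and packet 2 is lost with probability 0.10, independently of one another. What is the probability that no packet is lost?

0.39501

P(none) = (1 − 0.43) × (1 − 0.23) × (1 − 0.10) = 0.57 × 0.77 × 0.90 = 0.39501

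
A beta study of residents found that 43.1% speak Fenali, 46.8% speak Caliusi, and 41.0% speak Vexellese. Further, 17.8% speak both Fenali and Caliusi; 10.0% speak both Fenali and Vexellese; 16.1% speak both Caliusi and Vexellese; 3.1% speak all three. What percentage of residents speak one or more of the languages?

90.1%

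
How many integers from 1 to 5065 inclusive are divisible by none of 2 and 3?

1689

floor(5065/2) + floor(5065/3) − floor(5065/6) = 2532 + 1688 − 844 = 3376
5065 − 3376 = 1689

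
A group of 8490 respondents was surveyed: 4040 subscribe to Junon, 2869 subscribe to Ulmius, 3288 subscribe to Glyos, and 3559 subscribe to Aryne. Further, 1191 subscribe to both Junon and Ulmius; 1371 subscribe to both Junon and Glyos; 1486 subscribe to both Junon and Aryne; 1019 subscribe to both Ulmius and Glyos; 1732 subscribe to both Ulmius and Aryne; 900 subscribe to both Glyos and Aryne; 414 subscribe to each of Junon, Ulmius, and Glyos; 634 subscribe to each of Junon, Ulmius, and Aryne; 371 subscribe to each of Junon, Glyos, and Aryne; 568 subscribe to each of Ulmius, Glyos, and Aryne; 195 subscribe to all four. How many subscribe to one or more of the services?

7849

By inclusion–exclusion:
|at least one| = 4040 + 2869 + 3288 + 3559 − 1191 − 1371 − 1486 − 1019 − 1732 − 900 + 414 + 634 + 371 + 568 − 195 = 7849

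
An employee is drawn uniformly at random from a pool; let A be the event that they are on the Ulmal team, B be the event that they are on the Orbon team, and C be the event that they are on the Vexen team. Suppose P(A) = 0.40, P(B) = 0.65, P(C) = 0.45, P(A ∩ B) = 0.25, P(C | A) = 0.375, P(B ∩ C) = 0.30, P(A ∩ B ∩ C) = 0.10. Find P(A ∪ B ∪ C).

0.90

P(A ∩ C) = P(A)·P(C|A) = 0.40 × 0.375 = 0.15
By inclusion–exclusion:
P(A ∪ B ∪ C) = 0.40 + 0.65 + 0.45 − 0.25 − 0.15 − 0.30 + 0.10 = 0.90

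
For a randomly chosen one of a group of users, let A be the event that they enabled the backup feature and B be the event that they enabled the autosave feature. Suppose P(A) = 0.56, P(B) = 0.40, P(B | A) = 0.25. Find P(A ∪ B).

0.82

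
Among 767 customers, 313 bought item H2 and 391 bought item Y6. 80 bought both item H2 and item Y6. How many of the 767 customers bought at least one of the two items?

624

N(≥1) = 313 + 391 − 80 = 624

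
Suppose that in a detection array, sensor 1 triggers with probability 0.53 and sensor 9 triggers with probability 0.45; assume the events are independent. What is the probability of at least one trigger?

0.7415

Since the events are independent, P(none) is the product of the individual non-occurrence probabilities.
P(none) = (1 − 0.53) × (1 − 0.45) = 0.47 × 0.55 = 0.2585
P(at least one) = 1 − 0.2585 = 0.7415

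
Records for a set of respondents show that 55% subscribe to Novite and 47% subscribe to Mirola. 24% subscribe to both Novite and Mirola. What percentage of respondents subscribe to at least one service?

78%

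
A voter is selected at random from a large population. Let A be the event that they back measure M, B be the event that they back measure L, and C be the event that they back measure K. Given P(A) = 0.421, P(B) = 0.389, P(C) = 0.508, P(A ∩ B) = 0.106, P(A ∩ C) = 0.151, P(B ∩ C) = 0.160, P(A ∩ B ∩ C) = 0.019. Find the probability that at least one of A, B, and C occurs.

0.920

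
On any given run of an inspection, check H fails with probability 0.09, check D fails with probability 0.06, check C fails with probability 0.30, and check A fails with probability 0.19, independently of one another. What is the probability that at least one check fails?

0.5149882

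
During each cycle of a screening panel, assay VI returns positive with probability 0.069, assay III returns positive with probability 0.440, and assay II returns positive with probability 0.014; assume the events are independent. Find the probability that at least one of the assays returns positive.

0.48593904

P(none) = (1 − 0.069) × (1 − 0.440) × (1 − 0.014) = 0.931 × 0.560 × 0.986 = 0.51406096
P(at least one) = 1 − 0.51406096 = 0.48593904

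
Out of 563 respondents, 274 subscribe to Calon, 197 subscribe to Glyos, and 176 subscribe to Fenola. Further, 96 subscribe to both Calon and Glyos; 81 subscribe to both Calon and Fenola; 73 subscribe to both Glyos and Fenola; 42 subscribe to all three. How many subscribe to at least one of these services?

439

By inclusion-exclusion,
|at least one| = 274 + 197 + 176 − 96 − 81 − 73 + 42 = 439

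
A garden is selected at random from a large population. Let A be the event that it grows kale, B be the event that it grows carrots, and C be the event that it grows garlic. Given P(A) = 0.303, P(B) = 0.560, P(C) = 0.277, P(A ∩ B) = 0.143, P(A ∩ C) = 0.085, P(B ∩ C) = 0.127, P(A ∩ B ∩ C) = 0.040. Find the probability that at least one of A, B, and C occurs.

0.825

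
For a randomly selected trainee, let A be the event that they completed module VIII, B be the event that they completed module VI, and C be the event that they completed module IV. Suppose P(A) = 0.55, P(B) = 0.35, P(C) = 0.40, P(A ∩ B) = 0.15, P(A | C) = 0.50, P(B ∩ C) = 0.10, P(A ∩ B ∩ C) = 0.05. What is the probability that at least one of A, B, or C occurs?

P(A ∩ C) = P(C)·P(A|C) = 0.40 × 0.50 = 0.20
P(A ∪ B ∪ C) = 0.55 + 0.35 + 0.40 − 0.15 − 0.20 − 0.10 + 0.05 = 0.90

0.90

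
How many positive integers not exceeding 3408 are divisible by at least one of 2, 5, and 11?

2169

Inclusion–exclusion gives
⌊3408/2⌋ + ⌊3408/5⌋ + ⌊3408/11⌋ − ⌊3408/10⌋ − ⌊3408/22⌋ − ⌊3408/55⌋ + ⌊3408/110⌋ = 1704 + 681 + 309 − 340 − 154 − 61 + 30 = 2169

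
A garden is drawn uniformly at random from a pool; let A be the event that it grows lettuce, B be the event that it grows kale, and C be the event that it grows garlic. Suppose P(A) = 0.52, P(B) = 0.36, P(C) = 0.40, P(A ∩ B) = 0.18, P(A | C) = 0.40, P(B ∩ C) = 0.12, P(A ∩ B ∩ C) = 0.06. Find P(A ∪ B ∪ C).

P(A ∩ C) = P(C)·P(A|C) = 0.40 × 0.40 = 0.16
P(A ∪ B ∪ C) = 0.52 + 0.36 + 0.40 − 0.18 − 0.16 − 0.12 + 0.06 = 0.88

0.88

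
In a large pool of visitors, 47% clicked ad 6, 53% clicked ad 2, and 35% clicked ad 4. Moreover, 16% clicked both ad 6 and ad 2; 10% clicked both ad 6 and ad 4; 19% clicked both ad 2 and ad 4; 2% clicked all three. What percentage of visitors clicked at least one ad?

92%

By inclusion-exclusion,
P(≥1) = 47 + 53 + 35 − 16 − 10 − 19 + 2 = 92%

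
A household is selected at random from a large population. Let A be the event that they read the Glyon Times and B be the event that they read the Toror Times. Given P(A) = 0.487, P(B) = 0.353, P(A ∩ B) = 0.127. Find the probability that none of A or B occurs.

0.287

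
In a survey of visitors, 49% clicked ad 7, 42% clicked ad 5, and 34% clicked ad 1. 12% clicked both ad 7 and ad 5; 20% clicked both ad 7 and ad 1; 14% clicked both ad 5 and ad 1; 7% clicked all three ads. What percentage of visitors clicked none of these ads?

14%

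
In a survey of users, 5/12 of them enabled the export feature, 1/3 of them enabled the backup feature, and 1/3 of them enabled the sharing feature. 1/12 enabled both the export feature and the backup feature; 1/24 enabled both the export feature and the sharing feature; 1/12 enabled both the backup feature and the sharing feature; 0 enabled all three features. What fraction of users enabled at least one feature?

7/8

Using inclusion–exclusion:
P(≥1) = 5/12 + 1/3 + 1/3 − 1/12 − 1/24 − 1/12 + 0 = 7/8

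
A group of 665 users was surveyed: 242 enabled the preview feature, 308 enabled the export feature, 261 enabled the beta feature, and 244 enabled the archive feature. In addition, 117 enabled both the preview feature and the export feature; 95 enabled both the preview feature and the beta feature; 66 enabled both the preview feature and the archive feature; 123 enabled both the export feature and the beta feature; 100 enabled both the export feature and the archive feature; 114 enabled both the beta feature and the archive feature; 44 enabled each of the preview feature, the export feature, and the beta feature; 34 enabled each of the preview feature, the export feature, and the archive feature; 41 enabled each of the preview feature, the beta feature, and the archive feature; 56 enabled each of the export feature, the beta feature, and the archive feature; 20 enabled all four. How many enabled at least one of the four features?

595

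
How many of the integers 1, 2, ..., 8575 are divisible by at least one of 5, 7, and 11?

3230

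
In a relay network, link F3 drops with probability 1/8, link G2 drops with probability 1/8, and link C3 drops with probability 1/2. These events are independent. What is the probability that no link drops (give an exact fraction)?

49/128

P(none) = (1 − 1/8) × (1 − 1/8) × (1 − 1/2) = 7/8 × 7/8 × 1/2 = 49/128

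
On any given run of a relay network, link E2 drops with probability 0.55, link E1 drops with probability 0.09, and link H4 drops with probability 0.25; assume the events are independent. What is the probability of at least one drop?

Independence gives P(none) = ∏(1 − pᵢ).
P(none) = (1 − 0.55) × (1 − 0.09) × (1 − 0.25) = 0.45 × 0.91 × 0.75 = 0.307125
P(at least one) = 1 − 0.307125 = 0.692875

0.692875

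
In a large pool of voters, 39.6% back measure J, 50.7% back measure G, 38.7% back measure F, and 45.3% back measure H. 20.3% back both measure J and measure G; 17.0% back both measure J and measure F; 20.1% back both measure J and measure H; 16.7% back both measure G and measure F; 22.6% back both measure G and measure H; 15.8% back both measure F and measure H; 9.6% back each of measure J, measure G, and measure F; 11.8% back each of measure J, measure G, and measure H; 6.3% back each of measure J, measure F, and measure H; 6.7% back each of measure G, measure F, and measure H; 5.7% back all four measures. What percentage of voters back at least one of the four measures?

Inclusion–exclusion gives
P(union) = 39.6 + 50.7 + 38.7 + 45.3 − 20.3 − 17.0 − 20.1 − 16.7 − 22.6 − 15.8 + 9.6 + 11.8 + 6.3 + 6.7 − 5.7 = 90.5%

90.5%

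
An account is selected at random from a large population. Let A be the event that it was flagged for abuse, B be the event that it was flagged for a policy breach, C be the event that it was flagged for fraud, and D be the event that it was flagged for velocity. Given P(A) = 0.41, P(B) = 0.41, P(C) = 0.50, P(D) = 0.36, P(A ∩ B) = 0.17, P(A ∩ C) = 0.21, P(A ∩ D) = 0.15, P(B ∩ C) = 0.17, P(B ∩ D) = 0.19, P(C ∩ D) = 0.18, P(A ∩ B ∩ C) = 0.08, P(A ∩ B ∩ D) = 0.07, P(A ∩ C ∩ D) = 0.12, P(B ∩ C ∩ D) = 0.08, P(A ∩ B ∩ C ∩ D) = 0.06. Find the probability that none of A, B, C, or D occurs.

P(A ∪ B ∪ C ∪ D) = 0.41 + 0.41 + 0.50 + 0.36 − 0.17 − 0.21 − 0.15 − 0.17 − 0.19 − 0.18 + 0.08 + 0.07 + 0.12 + 0.08 − 0.06 = 0.90
P(none) = 1 − 0.90 = 0.10

0.10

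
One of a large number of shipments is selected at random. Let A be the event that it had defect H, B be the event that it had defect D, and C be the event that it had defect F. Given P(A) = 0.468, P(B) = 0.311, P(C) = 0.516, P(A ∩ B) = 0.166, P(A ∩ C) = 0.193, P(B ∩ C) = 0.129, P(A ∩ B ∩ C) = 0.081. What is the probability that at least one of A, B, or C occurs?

P(A ∪ B ∪ C) = 0.468 + 0.311 + 0.516 − 0.166 − 0.193 − 0.129 + 0.081 = 0.888

0.888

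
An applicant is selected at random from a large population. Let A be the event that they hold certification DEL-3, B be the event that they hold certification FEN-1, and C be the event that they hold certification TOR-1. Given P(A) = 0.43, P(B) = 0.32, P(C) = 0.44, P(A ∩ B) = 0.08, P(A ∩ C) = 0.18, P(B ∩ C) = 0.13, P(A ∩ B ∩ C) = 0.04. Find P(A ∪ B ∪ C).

0.84

Inclusion–exclusion gives
P(A ∪ B ∪ C) = 0.43 + 0.32 + 0.44 − 0.08 − 0.18 − 0.13 + 0.04 = 0.84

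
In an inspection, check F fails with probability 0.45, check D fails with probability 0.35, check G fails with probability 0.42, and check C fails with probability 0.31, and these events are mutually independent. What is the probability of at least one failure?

0.8569285

P(none) = (1 − 0.45) × (1 − 0.35) × (1 − 0.42) × (1 − 0.31) = 0.55 × 0.65 × 0.58 × 0.69 = 0.1430715
P(at least one) = 1 − 0.1430715 = 0.8569285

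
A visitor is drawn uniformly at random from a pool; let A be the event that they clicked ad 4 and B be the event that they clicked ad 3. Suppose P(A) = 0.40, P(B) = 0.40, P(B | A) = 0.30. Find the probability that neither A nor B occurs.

0.32

P(A ∩ B) = P(A)·P(B|A) = 0.40 × 0.30 = 0.12
P(A ∪ B) = 0.40 + 0.40 − 0.12 = 0.68
P(none) = 1 − 0.68 = 0.32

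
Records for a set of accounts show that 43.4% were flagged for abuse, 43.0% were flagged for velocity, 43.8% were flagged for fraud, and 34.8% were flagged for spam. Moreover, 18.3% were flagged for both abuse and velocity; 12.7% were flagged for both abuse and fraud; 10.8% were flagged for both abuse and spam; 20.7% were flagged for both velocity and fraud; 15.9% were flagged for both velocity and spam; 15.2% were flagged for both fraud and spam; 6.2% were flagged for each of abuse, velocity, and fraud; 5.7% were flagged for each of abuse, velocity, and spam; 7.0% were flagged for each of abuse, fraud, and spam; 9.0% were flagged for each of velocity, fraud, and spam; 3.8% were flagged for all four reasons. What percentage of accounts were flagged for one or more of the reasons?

95.5%

Apply inclusion-exclusion:
P(≥1) = 43.4 + 43.0 + 43.8 + 34.8 − 18.3 − 12.7 − 10.8 − 20.7 − 15.9 − 15.2 + 6.2 + 5.7 + 7.0 + 9.0 − 3.8 = 95.5%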